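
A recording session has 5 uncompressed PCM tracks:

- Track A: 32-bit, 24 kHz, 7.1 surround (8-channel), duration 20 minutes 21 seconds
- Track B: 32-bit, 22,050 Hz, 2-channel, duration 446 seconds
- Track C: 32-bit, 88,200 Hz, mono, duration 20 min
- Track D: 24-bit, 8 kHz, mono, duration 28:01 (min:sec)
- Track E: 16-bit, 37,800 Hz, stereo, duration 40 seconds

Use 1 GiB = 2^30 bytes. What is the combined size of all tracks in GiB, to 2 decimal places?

Track A: 20 minutes 21 seconds = 1,221 s; 24,000 × 1,221 × 4 × 8 = 937,728,000 bytes.
Track B: 22,050 × 446 × 4 × 2 = 78,674,400 bytes.
Track C: 20 min = 1,200 s; 88,200 × 1,200 × 4 × 1 = 423,360,000 bytes.
Track D: 28:01 (min:sec) = 1,681 s; 8,000 × 1,681 × 3 × 1 = 40,344,000 bytes.
Track E: 37,800 × 40 × 2 × 2 = 6,048,000 bytes.
Total = 1,486,154,400 bytes = 1.38 GiB.

1.38 GiB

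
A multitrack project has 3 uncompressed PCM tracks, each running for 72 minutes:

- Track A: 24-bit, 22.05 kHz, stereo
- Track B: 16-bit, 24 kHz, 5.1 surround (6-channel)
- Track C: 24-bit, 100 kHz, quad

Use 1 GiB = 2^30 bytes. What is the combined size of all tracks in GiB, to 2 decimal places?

6.52 GiB

72 minutes = 4,320 s.
Track A: 22,050 × 4,320 × 3 × 2 = 571,536,000 bytes.
Track B: 24,000 × 4,320 × 2 × 6 = 1,244,160,000 bytes.
Track C: 100,000 × 4,320 × 3 × 4 = 5,184,000,000 bytes.
Total = 6,999,696,000 bytes = 6.52 GiB.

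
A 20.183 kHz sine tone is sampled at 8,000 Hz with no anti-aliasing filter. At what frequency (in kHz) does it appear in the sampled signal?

Nyquist = 8,000/2 = 4,000 Hz; 20,183 Hz exceeds it.
Alias = |20,183 − 3×8,000| = |20,183 − 24,000| = 3,817 Hz = 3.817 kHz.

3.817 kHz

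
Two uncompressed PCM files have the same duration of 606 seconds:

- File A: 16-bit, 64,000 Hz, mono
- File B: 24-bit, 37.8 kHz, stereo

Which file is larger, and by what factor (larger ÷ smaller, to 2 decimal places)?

File A: 64,000 × 2 × 1 = 128,000 bytes/s.
File B: 37,800 × 3 × 2 = 226,800 bytes/s.
File B is larger; ratio = 137,440,800 / 77,568,000 = 1.77.

File B, by a factor of 1.77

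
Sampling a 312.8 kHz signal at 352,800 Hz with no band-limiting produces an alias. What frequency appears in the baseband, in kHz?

40 kHz

Nyquist = 352,800/2 = 176,400 Hz; 312,800 Hz exceeds it.
Alias = |312,800 − 1×352,800| = |312,800 − 352,800| = 40,000 Hz = 40 kHz.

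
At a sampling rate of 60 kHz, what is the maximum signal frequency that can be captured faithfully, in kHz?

Nyquist frequency = sample rate / 2 = 60,000 / 2 = 30 kHz.

30 kHz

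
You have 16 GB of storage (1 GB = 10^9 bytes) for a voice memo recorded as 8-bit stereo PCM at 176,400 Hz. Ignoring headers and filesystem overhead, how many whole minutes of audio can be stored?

755 minutes

Uncompressed byte rate = 176,400 × 1 × 2 = 352,800 bytes/s.
Capacity = 16 × 1,000,000,000 = 16,000,000,000 bytes.
16,000,000,000 / 352,800 ≈ 45351.47 s → 755 minutes.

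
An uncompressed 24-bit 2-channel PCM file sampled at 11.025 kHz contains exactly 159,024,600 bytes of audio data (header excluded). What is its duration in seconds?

2,404 seconds

Byte rate = 11,025 × 3 × 2 = 66,150 bytes/s.
Duration = 159,024,600 / 66,150 = 2,404 s.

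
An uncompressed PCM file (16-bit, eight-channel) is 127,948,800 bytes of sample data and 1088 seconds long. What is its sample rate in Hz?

7,350 Hz

Bytes = sample_rate × seconds × bytes_per_sample × channels.
sample_rate = 127,948,800 / (1,088 × 2 × 8) = 127,948,800 / 17,408 = 7,350 Hz.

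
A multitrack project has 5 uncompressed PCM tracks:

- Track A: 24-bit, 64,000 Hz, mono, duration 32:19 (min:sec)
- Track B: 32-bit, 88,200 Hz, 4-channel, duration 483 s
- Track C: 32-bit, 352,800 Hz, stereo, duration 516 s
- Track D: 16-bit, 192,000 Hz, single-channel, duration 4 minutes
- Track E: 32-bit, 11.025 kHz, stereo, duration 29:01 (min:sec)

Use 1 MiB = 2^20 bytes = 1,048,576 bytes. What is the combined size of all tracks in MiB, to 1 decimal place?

Track A: 32:19 (min:sec) = 1,939 s; 64,000 × 1,939 × 3 × 1 = 372,288,000 bytes.
Track B: 88,200 × 483 × 4 × 4 = 681,609,600 bytes.
Track C: 352,800 × 516 × 4 × 2 = 1,456,358,400 bytes.
Track D: 4 minutes = 240 s; 192,000 × 240 × 2 × 1 = 92,160,000 bytes.
Track E: 29:01 (min:sec) = 1,741 s; 11,025 × 1,741 × 4 × 2 = 153,556,200 bytes.
Total = 2,755,972,200 bytes = 2628.3 MiB.

2628.3 MiB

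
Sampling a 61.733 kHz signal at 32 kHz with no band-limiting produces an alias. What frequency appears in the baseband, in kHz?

Nyquist = 32,000/2 = 16,000 Hz; 61,733 Hz exceeds it.
Alias = |61,733 − 2×32,000| = |61,733 − 64,000| = 2,267 Hz = 2.267 kHz.

2.267 kHz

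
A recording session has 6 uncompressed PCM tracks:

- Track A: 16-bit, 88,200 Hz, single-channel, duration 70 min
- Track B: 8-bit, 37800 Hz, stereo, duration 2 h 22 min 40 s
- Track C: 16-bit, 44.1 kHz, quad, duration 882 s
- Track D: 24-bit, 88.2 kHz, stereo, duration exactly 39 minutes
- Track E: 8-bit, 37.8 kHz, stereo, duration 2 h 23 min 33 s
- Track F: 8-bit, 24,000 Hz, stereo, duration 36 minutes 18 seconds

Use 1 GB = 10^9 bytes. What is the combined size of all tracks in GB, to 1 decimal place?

Track A: 70 min = 4,200 s; 88,200 × 4,200 × 2 × 1 = 740,880,000 bytes.
Track B: 2 h 22 min 40 s = 8,560 s; 37,800 × 8,560 × 1 × 2 = 647,136,000 bytes.
Track C: 44,100 × 882 × 2 × 4 = 311,169,600 bytes.
Track D: exactly 39 minutes = 2,340 s; 88,200 × 2,340 × 3 × 2 = 1,238,328,000 bytes.
Track E: 2 h 23 min 33 s = 8,613 s; 37,800 × 8,613 × 1 × 2 = 651,142,800 bytes.
Track F: 36 minutes 18 seconds = 2,178 s; 24,000 × 2,178 × 1 × 2 = 104,544,000 bytes.
Total = 3,693,200,400 bytes = 3.7 GB.

3.7 GB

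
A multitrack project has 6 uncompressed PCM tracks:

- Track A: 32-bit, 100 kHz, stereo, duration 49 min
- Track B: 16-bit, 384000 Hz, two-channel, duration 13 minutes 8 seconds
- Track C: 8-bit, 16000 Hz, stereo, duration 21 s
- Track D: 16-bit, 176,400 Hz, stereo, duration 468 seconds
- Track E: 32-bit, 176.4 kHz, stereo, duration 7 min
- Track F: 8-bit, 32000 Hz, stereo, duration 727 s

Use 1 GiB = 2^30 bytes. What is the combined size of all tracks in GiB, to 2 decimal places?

Track A: 49 min = 2,940 s; 100,000 × 2,940 × 4 × 2 = 2,352,000,000 bytes.
Track B: 13 minutes 8 seconds = 788 s; 384,000 × 788 × 2 × 2 = 1,210,368,000 bytes.
Track C: 16,000 × 21 × 1 × 2 = 672,000 bytes.
Track D: 176,400 × 468 × 2 × 2 = 330,220,800 bytes.
Track E: 7 min = 420 s; 176,400 × 420 × 4 × 2 = 592,704,000 bytes.
Track F: 32,000 × 727 × 1 × 2 = 46,528,000 bytes.
Total = 4,532,492,800 bytes = 4.22 GiB.

4.22 GiB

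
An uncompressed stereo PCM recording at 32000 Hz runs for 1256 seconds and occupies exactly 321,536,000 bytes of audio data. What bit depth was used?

32 bits

Bytes per sample = 321,536,000 / (32,000 × 1,256 × 2) = 321,536,000 / 80,384,000 = 4.
Bit depth = 4 × 8 = 32 bits.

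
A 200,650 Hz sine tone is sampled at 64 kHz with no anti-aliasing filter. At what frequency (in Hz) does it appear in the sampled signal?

Nyquist = 64,000/2 = 32,000 Hz; 200,650 Hz exceeds it.
Alias = |200,650 − 3×64,000| = |200,650 − 192,000| = 8,650 Hz.

8,650 Hz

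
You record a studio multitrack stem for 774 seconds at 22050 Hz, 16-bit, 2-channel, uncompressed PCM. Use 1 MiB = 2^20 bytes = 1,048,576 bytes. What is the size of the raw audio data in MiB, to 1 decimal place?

65.1 MiB

Bytes = 22,050 samples/s × 774 s × 2 bytes/sample × 2 ch = 68,266,800 bytes.
68,266,800 / 1,048,576 = 65.1 MiB.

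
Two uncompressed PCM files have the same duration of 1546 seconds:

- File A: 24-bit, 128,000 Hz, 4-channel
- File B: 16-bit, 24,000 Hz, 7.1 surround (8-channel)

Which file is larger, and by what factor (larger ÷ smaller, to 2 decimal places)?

File A, by a factor of 4.00

File A: 128,000 × 3 × 4 = 1,536,000 bytes/s.
File B: 24,000 × 2 × 8 = 384,000 bytes/s.
File A is larger; ratio = 2,374,656,000 / 593,664,000 = 4.00.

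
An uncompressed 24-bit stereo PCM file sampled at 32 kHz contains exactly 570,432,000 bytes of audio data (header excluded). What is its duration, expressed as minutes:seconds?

Byte rate = 32,000 × 3 × 2 = 192,000 bytes/s.
Duration = 570,432,000 / 192,000 = 2,971 s.
2,971 s = 49:31.

49:31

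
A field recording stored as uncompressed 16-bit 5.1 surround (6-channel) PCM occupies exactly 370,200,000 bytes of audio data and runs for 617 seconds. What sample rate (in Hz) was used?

Bytes = sample_rate × seconds × bytes_per_sample × channels.
sample_rate = 370,200,000 / (617 × 2 × 6) = 370,200,000 / 7,404 = 50,000 Hz.

50,000 Hz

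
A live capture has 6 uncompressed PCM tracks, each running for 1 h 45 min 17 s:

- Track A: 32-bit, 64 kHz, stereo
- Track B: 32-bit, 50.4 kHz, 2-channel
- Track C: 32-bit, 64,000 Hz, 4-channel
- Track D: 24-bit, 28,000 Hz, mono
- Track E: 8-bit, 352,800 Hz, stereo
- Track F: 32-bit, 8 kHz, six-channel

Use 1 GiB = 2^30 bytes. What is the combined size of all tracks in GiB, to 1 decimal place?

17.2 GiB

1 h 45 min 17 s = 6,317 s.
Track A: 64,000 × 6,317 × 4 × 2 = 3,234,304,000 bytes.
Track B: 50,400 × 6,317 × 4 × 2 = 2,547,014,400 bytes.
Track C: 64,000 × 6,317 × 4 × 4 = 6,468,608,000 bytes.
Track D: 28,000 × 6,317 × 3 × 1 = 530,628,000 bytes.
Track E: 352,800 × 6,317 × 1 × 2 = 4,457,275,200 bytes.
Track F: 8,000 × 6,317 × 4 × 6 = 1,212,864,000 bytes.
Total = 18,450,693,600 bytes = 17.2 GiB.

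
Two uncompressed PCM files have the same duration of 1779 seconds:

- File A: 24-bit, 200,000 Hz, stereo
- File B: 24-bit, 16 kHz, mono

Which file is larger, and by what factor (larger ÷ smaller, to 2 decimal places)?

File A, by a factor of 25.00

File A: 200,000 × 3 × 2 = 1,200,000 bytes/s.
File B: 16,000 × 3 × 1 = 48,000 bytes/s.
File A is larger; ratio = 2,134,800,000 / 85,392,000 = 25.00.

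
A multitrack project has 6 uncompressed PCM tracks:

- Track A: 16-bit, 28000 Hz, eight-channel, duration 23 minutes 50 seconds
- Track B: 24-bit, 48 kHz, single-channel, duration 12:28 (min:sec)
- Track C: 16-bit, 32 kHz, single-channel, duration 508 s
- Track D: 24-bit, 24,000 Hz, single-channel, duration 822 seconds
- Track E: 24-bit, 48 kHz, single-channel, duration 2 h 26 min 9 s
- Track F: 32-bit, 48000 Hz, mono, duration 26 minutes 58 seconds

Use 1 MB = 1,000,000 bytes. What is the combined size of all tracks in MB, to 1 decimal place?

Track A: 23 minutes 50 seconds = 1,430 s; 28,000 × 1,430 × 2 × 8 = 640,640,000 bytes.
Track B: 12:28 (min:sec) = 748 s; 48,000 × 748 × 3 × 1 = 107,712,000 bytes.
Track C: 32,000 × 508 × 2 × 1 = 32,512,000 bytes.
Track D: 24,000 × 822 × 3 × 1 = 59,184,000 bytes.
Track E: 2 h 26 min 9 s = 8,769 s; 48,000 × 8,769 × 3 × 1 = 1,262,736,000 bytes.
Track F: 26 minutes 58 seconds = 1,618 s; 48,000 × 1,618 × 4 × 1 = 310,656,000 bytes.
Total = 2,413,440,000 bytes = 2413.4 MB.

2413.4 MB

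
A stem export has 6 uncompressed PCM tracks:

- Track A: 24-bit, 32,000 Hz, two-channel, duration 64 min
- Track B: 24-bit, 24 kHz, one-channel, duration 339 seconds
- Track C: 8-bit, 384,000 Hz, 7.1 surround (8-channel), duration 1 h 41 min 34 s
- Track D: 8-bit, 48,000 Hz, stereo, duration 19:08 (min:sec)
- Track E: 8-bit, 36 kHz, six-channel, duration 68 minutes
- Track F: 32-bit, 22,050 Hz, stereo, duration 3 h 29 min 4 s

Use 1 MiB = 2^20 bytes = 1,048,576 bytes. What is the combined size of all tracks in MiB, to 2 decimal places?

21635.73 MiB

Track A: 64 min = 3,840 s; 32,000 × 3,840 × 3 × 2 = 737,280,000 bytes.
Track B: 24,000 × 339 × 3 × 1 = 24,408,000 bytes.
Track C: 1 h 41 min 34 s = 6,094 s; 384,000 × 6,094 × 1 × 8 = 18,720,768,000 bytes.
Track D: 19:08 (min:sec) = 1,148 s; 48,000 × 1,148 × 1 × 2 = 110,208,000 bytes.
Track E: 68 minutes = 4,080 s; 36,000 × 4,080 × 1 × 6 = 881,280,000 bytes.
Track F: 3 h 29 min 4 s = 12,544 s; 22,050 × 12,544 × 4 × 2 = 2,212,761,600 bytes.
Total = 22,686,705,600 bytes = 21635.73 MiB.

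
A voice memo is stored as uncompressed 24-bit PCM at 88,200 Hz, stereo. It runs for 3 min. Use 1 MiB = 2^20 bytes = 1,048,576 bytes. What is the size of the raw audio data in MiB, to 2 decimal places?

Duration = 3 min = 180 s.
Bytes = 88,200 samples/s × 180 s × 3 bytes/sample × 2 ch = 95,256,000 bytes.
95,256,000 / 1,048,576 = 90.84 MiB.

90.84 MiB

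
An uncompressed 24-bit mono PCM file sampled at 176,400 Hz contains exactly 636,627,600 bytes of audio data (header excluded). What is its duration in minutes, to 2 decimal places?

20.05 minutes

Byte rate = 176,400 × 3 × 1 = 529,200 bytes/s.
Duration = 636,627,600 / 529,200 = 1,203 s.
1,203 s / 60 = 20.05 minutes.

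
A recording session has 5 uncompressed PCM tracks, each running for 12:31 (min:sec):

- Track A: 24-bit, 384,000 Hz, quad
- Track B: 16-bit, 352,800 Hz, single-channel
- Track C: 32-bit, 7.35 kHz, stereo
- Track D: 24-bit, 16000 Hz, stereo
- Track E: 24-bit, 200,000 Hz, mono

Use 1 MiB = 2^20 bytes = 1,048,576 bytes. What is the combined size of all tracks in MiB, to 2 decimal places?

12:31 (min:sec) = 751 s.
Track A: 384,000 × 751 × 3 × 4 = 3,460,608,000 bytes.
Track B: 352,800 × 751 × 2 × 1 = 529,905,600 bytes.
Track C: 7,350 × 751 × 4 × 2 = 44,158,800 bytes.
Track D: 16,000 × 751 × 3 × 2 = 72,096,000 bytes.
Track E: 200,000 × 751 × 3 × 1 = 450,600,000 bytes.
Total = 4,557,368,400 bytes = 4346.25 MiB.

4346.25 MiB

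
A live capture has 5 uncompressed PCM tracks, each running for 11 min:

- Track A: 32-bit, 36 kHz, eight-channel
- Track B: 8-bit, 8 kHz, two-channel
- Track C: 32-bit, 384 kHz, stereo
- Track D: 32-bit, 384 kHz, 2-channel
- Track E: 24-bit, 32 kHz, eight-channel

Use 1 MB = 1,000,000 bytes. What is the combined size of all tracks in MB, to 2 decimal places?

11 min = 660 s.
Track A: 36,000 × 660 × 4 × 8 = 760,320,000 bytes.
Track B: 8,000 × 660 × 1 × 2 = 10,560,000 bytes.
Track C: 384,000 × 660 × 4 × 2 = 2,027,520,000 bytes.
Track D: 384,000 × 660 × 4 × 2 = 2,027,520,000 bytes.
Track E: 32,000 × 660 × 3 × 8 = 506,880,000 bytes.
Total = 5,332,800,000 bytes = 5332.80 MB.

5332.80 MB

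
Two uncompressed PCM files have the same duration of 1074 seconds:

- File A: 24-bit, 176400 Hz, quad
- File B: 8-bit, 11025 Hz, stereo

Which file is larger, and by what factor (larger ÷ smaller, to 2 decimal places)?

File A, by a factor of 96.00

File A: 176,400 × 3 × 4 = 2,116,800 bytes/s.
File B: 11,025 × 1 × 2 = 22,050 bytes/s.
File A is larger; ratio = 2,273,443,200 / 23,681,700 = 96.00.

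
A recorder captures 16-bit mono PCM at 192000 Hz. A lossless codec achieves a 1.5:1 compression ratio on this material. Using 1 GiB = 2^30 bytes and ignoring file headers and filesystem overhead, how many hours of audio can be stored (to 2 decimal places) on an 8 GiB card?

Uncompressed byte rate = 192,000 × 2 × 1 = 384,000 bytes/s.
After 1.5:1 compression, effective rate ≈ 256000 bytes/s.
Capacity = 8 × 1,073,741,824 = 8,589,934,592 bytes.
8,589,934,592 / effective rate ≈ 33554.43 s → 9.32 hours.

9.32 hours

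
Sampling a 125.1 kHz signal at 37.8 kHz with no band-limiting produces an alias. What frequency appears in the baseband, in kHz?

11.7 kHz

Nyquist = 37,800/2 = 18,900 Hz; 125,100 Hz exceeds it.
Alias = |125,100 − 3×37,800| = |125,100 − 113,400| = 11,700 Hz = 11.7 kHz.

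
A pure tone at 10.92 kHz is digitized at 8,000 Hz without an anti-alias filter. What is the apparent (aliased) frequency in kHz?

2.92 kHz

Nyquist = 8,000/2 = 4,000 Hz; 10,920 Hz exceeds it.
Alias = |10,920 − 1×8,000| = |10,920 − 8,000| = 2,920 Hz = 2.92 kHz.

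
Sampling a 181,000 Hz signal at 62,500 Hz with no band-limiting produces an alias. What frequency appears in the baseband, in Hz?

6,500 Hz

Nyquist = 62,500/2 = 31,250 Hz; 181,000 Hz exceeds it.
Alias = |181,000 − 3×62,500| = |181,000 − 187,500| = 6,500 Hz.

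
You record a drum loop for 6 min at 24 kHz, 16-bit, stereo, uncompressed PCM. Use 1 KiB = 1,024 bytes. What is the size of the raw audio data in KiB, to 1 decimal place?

Duration = 6 min = 360 s.
Bytes = 24,000 samples/s × 360 s × 2 bytes/sample × 2 ch = 34,560,000 bytes.
34,560,000 / 1,024 = 33750.0 KiB.

33750.0 KiB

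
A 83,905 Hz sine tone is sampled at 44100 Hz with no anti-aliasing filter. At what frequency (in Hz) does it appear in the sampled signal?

Nyquist = 44,100/2 = 22,050 Hz; 83,905 Hz exceeds it.
Alias = |83,905 − 2×44,100| = |83,905 − 88,200| = 4,295 Hz.

4,295 Hz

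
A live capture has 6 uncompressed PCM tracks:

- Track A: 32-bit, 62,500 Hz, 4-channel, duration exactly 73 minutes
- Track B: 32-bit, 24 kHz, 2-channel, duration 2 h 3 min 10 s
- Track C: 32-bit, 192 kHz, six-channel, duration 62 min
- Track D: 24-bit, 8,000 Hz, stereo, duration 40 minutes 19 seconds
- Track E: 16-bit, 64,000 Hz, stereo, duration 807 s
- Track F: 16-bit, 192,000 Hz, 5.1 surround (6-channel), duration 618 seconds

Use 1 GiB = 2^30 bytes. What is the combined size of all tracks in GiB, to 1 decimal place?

Track A: exactly 73 minutes = 4,380 s; 62,500 × 4,380 × 4 × 4 = 4,380,000,000 bytes.
Track B: 2 h 3 min 10 s = 7,390 s; 24,000 × 7,390 × 4 × 2 = 1,418,880,000 bytes.
Track C: 62 min = 3,720 s; 192,000 × 3,720 × 4 × 6 = 17,141,760,000 bytes.
Track D: 40 minutes 19 seconds = 2,419 s; 8,000 × 2,419 × 3 × 2 = 116,112,000 bytes.
Track E: 64,000 × 807 × 2 × 2 = 206,592,000 bytes.
Track F: 192,000 × 618 × 2 × 6 = 1,423,872,000 bytes.
Total = 24,687,216,000 bytes = 23.0 GiB.

23.0 GiB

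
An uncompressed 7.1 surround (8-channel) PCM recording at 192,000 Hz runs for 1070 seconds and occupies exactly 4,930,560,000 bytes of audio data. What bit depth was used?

Bytes per sample = 4,930,560,000 / (192,000 × 1,070 × 8) = 4,930,560,000 / 1,643,520,000 = 3.
Bit depth = 3 × 8 = 24 bits.

24 bits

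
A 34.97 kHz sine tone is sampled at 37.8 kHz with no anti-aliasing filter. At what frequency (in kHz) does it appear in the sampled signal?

Nyquist = 37,800/2 = 18,900 Hz; 34,970 Hz exceeds it.
Alias = |34,970 − 1×37,800| = |34,970 − 37,800| = 2,830 Hz = 2.83 kHz.

2.83 kHz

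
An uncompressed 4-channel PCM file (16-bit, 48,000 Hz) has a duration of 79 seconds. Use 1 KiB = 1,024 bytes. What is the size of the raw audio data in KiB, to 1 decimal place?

29625.0 KiB

Bytes = 48,000 samples/s × 79 s × 2 bytes/sample × 4 ch = 30,336,000 bytes.
30,336,000 / 1,024 = 29625.0 KiB.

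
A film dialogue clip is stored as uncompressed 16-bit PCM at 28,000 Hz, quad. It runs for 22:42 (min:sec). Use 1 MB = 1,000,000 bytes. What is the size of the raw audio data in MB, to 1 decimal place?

305.1 MB

Duration = 22:42 (min:sec) = 1,362 s.
Bytes = 28,000 samples/s × 1,362 s × 2 bytes/sample × 4 ch = 305,088,000 bytes.
305,088,000 / 1,000,000 = 305.1 MB.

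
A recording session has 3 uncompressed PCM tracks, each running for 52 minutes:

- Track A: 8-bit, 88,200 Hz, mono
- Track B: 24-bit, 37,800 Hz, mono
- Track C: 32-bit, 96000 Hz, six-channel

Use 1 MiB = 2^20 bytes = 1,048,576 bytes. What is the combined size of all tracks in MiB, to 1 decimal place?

7455.3 MiB

52 minutes = 3,120 s.
Track A: 88,200 × 3,120 × 1 × 1 = 275,184,000 bytes.
Track B: 37,800 × 3,120 × 3 × 1 = 353,808,000 bytes.
Track C: 96,000 × 3,120 × 4 × 6 = 7,188,480,000 bytes.
Total = 7,817,472,000 bytes = 7455.3 MiB.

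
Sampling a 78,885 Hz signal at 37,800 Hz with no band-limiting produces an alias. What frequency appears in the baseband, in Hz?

3,285 Hz

Nyquist = 37,800/2 = 18,900 Hz; 78,885 Hz exceeds it.
Alias = |78,885 − 2×37,800| = |78,885 − 75,600| = 3,285 Hz.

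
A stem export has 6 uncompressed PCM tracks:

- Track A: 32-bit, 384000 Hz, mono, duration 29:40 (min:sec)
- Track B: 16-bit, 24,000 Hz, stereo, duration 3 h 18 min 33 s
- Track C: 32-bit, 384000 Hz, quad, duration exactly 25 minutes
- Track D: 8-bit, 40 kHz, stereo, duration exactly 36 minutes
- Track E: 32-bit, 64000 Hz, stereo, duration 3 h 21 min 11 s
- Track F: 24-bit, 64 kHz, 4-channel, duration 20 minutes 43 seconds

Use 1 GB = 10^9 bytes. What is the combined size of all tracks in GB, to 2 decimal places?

20.40 GB

Track A: 29:40 (min:sec) = 1,780 s; 384,000 × 1,780 × 4 × 1 = 2,734,080,000 bytes.
Track B: 3 h 18 min 33 s = 11,913 s; 24,000 × 11,913 × 2 × 2 = 1,143,648,000 bytes.
Track C: exactly 25 minutes = 1,500 s; 384,000 × 1,500 × 4 × 4 = 9,216,000,000 bytes.
Track D: exactly 36 minutes = 2,160 s; 40,000 × 2,160 × 1 × 2 = 172,800,000 bytes.
Track E: 3 h 21 min 11 s = 12,071 s; 64,000 × 12,071 × 4 × 2 = 6,180,352,000 bytes.
Track F: 20 minutes 43 seconds = 1,243 s; 64,000 × 1,243 × 3 × 4 = 954,624,000 bytes.
Total = 20,401,504,000 bytes = 20.40 GB.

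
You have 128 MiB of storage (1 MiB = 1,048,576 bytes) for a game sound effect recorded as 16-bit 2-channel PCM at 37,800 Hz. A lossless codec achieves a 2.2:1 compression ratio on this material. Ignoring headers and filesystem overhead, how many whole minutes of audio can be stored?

Uncompressed byte rate = 37,800 × 2 × 2 = 151,200 bytes/s.
After 2.2:1 compression, effective rate ≈ 68727.27 bytes/s.
Capacity = 128 × 1,048,576 = 134,217,728 bytes.
134,217,728 / effective rate ≈ 1952.9 s → 32 minutes.

32 minutes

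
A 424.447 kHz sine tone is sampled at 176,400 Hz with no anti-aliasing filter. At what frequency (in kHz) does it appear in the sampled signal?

71.647 kHz

Nyquist = 176,400/2 = 88,200 Hz; 424,447 Hz exceeds it.
Alias = |424,447 − 2×176,400| = |424,447 − 352,800| = 71,647 Hz = 71.647 kHz.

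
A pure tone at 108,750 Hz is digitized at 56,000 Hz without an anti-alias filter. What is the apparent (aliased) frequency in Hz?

Nyquist = 56,000/2 = 28,000 Hz; 108,750 Hz exceeds it.
Alias = |108,750 − 2×56,000| = |108,750 − 112,000| = 3,250 Hz.

3,250 Hz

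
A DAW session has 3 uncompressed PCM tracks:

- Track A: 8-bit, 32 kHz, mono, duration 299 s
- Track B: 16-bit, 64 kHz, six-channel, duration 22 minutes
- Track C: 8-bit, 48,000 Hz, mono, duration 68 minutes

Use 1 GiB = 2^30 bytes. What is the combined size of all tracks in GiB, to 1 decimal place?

1.1 GiB

Track A: 32,000 × 299 × 1 × 1 = 9,568,000 bytes.
Track B: 22 minutes = 1,320 s; 64,000 × 1,320 × 2 × 6 = 1,013,760,000 bytes.
Track C: 68 minutes = 4,080 s; 48,000 × 4,080 × 1 × 1 = 195,840,000 bytes.
Total = 1,219,168,000 bytes = 1.1 GiB.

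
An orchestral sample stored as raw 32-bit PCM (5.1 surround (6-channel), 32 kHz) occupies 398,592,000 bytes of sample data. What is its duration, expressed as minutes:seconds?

Byte rate = 32,000 × 4 × 6 = 768,000 bytes/s.
Duration = 398,592,000 / 768,000 = 519 s.
519 s = 8:39.

8:39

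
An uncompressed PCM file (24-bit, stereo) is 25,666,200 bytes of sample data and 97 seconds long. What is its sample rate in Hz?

44,100 Hz

Bytes = sample_rate × seconds × bytes_per_sample × channels.
sample_rate = 25,666,200 / (97 × 3 × 2) = 25,666,200 / 582 = 44,100 Hz.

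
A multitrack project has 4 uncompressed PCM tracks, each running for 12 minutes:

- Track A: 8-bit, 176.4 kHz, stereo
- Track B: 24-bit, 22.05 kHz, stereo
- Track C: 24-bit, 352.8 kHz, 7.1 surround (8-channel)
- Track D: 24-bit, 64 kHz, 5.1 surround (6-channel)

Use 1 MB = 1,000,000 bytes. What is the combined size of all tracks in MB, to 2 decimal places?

7275.10 MB

12 minutes = 720 s.
Track A: 176,400 × 720 × 1 × 2 = 254,016,000 bytes.
Track B: 22,050 × 720 × 3 × 2 = 95,256,000 bytes.
Track C: 352,800 × 720 × 3 × 8 = 6,096,384,000 bytes.
Track D: 64,000 × 720 × 3 × 6 = 829,440,000 bytes.
Total = 7,275,096,000 bytes = 7275.10 MB.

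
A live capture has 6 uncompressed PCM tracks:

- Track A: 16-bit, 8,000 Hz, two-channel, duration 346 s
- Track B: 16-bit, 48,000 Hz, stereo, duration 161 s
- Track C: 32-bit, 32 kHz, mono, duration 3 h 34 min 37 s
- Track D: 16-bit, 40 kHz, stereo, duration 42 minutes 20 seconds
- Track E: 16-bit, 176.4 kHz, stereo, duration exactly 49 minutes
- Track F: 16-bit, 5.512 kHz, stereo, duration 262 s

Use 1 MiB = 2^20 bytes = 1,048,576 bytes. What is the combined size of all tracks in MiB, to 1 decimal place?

Track A: 8,000 × 346 × 2 × 2 = 11,072,000 bytes.
Track B: 48,000 × 161 × 2 × 2 = 30,912,000 bytes.
Track C: 3 h 34 min 37 s = 12,877 s; 32,000 × 12,877 × 4 × 1 = 1,648,256,000 bytes.
Track D: 42 minutes 20 seconds = 2,540 s; 40,000 × 2,540 × 2 × 2 = 406,400,000 bytes.
Track E: exactly 49 minutes = 2,940 s; 176,400 × 2,940 × 2 × 2 = 2,074,464,000 bytes.
Track F: 5,512 × 262 × 2 × 2 = 5,776,576 bytes.
Total = 4,176,880,576 bytes = 3983.4 MiB.

3983.4 MiB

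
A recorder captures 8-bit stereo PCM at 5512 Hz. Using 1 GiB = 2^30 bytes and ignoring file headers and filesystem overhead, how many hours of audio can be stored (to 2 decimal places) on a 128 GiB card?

Uncompressed byte rate = 5,512 × 1 × 2 = 11,024 bytes/s.
Capacity = 128 × 1,073,741,824 = 137,438,953,472 bytes.
137,438,953,472 / 11,024 ≈ 12467249.04 s → 3463.12 hours.

3463.12 hours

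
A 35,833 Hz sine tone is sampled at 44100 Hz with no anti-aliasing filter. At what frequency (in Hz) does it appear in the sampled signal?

8,267 Hz

Nyquist = 44,100/2 = 22,050 Hz; 35,833 Hz exceeds it.
Alias = |35,833 − 1×44,100| = |35,833 − 44,100| = 8,267 Hz.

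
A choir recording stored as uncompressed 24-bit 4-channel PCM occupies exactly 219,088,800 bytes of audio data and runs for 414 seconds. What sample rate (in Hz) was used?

Bytes = sample_rate × seconds × bytes_per_sample × channels.
sample_rate = 219,088,800 / (414 × 3 × 4) = 219,088,800 / 4,968 = 44,100 Hz.

44,100 Hz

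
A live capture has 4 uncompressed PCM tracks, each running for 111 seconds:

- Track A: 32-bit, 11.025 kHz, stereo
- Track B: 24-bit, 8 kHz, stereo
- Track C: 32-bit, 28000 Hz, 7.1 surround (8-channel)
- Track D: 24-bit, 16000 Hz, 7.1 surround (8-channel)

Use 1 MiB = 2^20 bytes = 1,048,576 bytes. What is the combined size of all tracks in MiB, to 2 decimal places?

149.92 MiB

Track A: 11,025 × 111 × 4 × 2 = 9,790,200 bytes.
Track B: 8,000 × 111 × 3 × 2 = 5,328,000 bytes.
Track C: 28,000 × 111 × 4 × 8 = 99,456,000 bytes.
Track D: 16,000 × 111 × 3 × 8 = 42,624,000 bytes.
Total = 157,198,200 bytes = 149.92 MiB.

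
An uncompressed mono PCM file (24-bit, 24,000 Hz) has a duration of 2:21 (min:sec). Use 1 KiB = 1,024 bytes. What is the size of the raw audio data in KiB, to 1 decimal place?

9914.1 KiB

Duration = 2:21 (min:sec) = 141 s.
Bytes = 24,000 samples/s × 141 s × 3 bytes/sample × 1 ch = 10,152,000 bytes.
10,152,000 / 1,024 = 9914.1 KiB.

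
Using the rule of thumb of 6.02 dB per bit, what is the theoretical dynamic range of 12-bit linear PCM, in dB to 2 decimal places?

12 × 6.02 = 72.24 dB.

72.24 dB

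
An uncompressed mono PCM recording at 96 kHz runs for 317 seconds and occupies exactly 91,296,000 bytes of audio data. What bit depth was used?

24 bits

Bytes per sample = 91,296,000 / (96,000 × 317 × 1) = 91,296,000 / 30,432,000 = 3.
Bit depth = 3 × 8 = 24 bits.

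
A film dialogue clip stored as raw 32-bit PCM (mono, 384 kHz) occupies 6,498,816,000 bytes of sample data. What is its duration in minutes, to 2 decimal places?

Byte rate = 384,000 × 4 × 1 = 1,536,000 bytes/s.
Duration = 6,498,816,000 / 1,536,000 = 4,231 s.
4,231 s / 60 = 70.52 minutes.

70.52 minutes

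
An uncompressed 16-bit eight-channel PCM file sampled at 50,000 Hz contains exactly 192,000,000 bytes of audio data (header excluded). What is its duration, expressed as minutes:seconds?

4:00

Byte rate = 50,000 × 2 × 8 = 800,000 bytes/s.
Duration = 192,000,000 / 800,000 = 240 s.
240 s = 4:00.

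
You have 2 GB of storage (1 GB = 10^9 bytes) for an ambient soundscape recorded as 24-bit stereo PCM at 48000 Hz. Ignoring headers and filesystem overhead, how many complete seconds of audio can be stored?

6,944 seconds

Uncompressed byte rate = 48,000 × 3 × 2 = 288,000 bytes/s.
Capacity = 2 × 1,000,000,000 = 2,000,000,000 bytes.
2,000,000,000 / 288,000 ≈ 6944.44 s → 6,944 seconds.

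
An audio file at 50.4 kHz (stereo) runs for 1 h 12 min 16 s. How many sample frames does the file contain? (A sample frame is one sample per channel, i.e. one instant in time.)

1 h 12 min 16 s = 4,336 s.
50,400 samples/s × 4,336 s = 218,534,400 frames.

218,534,400 sample frames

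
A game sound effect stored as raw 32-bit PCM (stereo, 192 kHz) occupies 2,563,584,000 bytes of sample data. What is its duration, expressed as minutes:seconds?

27:49

Byte rate = 192,000 × 4 × 2 = 1,536,000 bytes/s.
Duration = 2,563,584,000 / 1,536,000 = 1,669 s.
1,669 s = 27:49.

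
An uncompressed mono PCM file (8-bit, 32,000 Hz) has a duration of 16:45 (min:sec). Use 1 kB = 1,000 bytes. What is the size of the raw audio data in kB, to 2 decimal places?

32160.00 kB

Duration = 16:45 (min:sec) = 1,005 s.
Bytes = 32,000 samples/s × 1,005 s × 1 bytes/sample × 1 ch = 32,160,000 bytes.
32,160,000 / 1,000 = 32160.00 kB.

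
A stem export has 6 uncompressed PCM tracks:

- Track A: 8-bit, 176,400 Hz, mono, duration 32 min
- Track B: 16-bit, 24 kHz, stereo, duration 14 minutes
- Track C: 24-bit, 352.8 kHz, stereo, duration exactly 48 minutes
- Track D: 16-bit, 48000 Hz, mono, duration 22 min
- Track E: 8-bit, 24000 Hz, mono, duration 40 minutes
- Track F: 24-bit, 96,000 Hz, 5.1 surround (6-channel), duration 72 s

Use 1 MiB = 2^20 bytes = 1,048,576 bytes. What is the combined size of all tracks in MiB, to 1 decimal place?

6508.3 MiB

Track A: 32 min = 1,920 s; 176,400 × 1,920 × 1 × 1 = 338,688,000 bytes.
Track B: 14 minutes = 840 s; 24,000 × 840 × 2 × 2 = 80,640,000 bytes.
Track C: exactly 48 minutes = 2,880 s; 352,800 × 2,880 × 3 × 2 = 6,096,384,000 bytes.
Track D: 22 min = 1,320 s; 48,000 × 1,320 × 2 × 1 = 126,720,000 bytes.
Track E: 40 minutes = 2,400 s; 24,000 × 2,400 × 1 × 1 = 57,600,000 bytes.
Track F: 96,000 × 72 × 3 × 6 = 124,416,000 bytes.
Total = 6,824,448,000 bytes = 6508.3 MiB.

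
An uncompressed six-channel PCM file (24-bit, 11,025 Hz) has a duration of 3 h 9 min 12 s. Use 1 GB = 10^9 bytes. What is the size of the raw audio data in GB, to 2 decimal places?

Duration = 3 h 9 min 12 s = 11,352 s.
Bytes = 11,025 samples/s × 11,352 s × 3 bytes/sample × 6 ch = 2,252,804,400 bytes.
2,252,804,400 / 1,000,000,000 = 2.25 GB.

2.25 GB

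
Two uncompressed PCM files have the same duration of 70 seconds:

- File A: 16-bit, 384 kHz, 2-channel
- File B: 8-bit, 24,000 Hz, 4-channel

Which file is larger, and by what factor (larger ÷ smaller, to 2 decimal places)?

File A, by a factor of 16.00

File A: 384,000 × 2 × 2 = 1,536,000 bytes/s.
File B: 24,000 × 1 × 4 = 96,000 bytes/s.
File A is larger; ratio = 107,520,000 / 6,720,000 = 16.00.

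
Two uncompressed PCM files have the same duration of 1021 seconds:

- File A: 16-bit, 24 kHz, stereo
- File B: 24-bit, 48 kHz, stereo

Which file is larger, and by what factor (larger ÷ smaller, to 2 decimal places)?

File A: 24,000 × 2 × 2 = 96,000 bytes/s.
File B: 48,000 × 3 × 2 = 288,000 bytes/s.
File B is larger; ratio = 294,048,000 / 98,016,000 = 3.00.

File B, by a factor of 3.00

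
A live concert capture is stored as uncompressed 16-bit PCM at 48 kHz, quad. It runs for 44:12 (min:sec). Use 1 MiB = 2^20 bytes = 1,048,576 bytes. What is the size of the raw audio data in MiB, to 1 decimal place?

971.2 MiB

Duration = 44:12 (min:sec) = 2,652 s.
Bytes = 48,000 samples/s × 2,652 s × 2 bytes/sample × 4 ch = 1,018,368,000 bytes.
1,018,368,000 / 1,048,576 = 971.2 MiB.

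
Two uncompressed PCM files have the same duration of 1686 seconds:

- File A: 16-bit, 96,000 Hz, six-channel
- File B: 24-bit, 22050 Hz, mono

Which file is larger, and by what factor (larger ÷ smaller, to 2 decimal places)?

File A, by a factor of 17.41

File A: 96,000 × 2 × 6 = 1,152,000 bytes/s.
File B: 22,050 × 3 × 1 = 66,150 bytes/s.
File A is larger; ratio = 1,942,272,000 / 111,528,900 = 17.41.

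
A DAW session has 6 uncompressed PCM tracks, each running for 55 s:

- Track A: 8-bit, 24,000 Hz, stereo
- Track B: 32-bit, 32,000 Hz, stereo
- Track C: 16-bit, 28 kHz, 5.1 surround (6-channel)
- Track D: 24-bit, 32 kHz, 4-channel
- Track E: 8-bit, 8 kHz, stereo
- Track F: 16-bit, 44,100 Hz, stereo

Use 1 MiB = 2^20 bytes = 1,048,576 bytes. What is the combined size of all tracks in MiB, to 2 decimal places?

63.80 MiB

Track A: 24,000 × 55 × 1 × 2 = 2,640,000 bytes.
Track B: 32,000 × 55 × 4 × 2 = 14,080,000 bytes.
Track C: 28,000 × 55 × 2 × 6 = 18,480,000 bytes.
Track D: 32,000 × 55 × 3 × 4 = 21,120,000 bytes.
Track E: 8,000 × 55 × 1 × 2 = 880,000 bytes.
Track F: 44,100 × 55 × 2 × 2 = 9,702,000 bytes.
Total = 66,902,000 bytes = 63.80 MiB.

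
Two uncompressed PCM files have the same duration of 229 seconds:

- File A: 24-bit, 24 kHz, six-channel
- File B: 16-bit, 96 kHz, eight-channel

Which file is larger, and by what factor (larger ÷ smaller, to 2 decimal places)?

File A: 24,000 × 3 × 6 = 432,000 bytes/s.
File B: 96,000 × 2 × 8 = 1,536,000 bytes/s.
File B is larger; ratio = 351,744,000 / 98,928,000 = 3.56.

File B, by a factor of 3.56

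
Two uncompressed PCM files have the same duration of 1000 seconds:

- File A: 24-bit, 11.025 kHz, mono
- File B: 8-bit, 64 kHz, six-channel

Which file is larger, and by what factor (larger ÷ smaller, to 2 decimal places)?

File B, by a factor of 11.61

File A: 11,025 × 3 × 1 = 33,075 bytes/s.
File B: 64,000 × 1 × 6 = 384,000 bytes/s.
File B is larger; ratio = 384,000,000 / 33,075,000 = 11.61.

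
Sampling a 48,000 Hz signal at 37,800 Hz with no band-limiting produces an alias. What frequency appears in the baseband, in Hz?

Nyquist = 37,800/2 = 18,900 Hz; 48,000 Hz exceeds it.
Alias = |48,000 − 1×37,800| = |48,000 − 37,800| = 10,200 Hz.

10,200 Hz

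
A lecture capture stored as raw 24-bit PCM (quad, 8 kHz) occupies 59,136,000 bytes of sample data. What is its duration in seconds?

616 seconds

Byte rate = 8,000 × 3 × 4 = 96,000 bytes/s.
Duration = 59,136,000 / 96,000 = 616 s.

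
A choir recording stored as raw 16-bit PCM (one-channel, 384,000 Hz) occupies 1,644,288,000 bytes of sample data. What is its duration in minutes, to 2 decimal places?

35.68 minutes

Byte rate = 384,000 × 2 × 1 = 768,000 bytes/s.
Duration = 1,644,288,000 / 768,000 = 2,141 s.
2,141 s / 60 = 35.68 minutes.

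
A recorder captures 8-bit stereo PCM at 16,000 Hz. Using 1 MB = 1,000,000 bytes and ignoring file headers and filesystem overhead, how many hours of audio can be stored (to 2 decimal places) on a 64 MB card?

Uncompressed byte rate = 16,000 × 1 × 2 = 32,000 bytes/s.
Capacity = 64 × 1,000,000 = 64,000,000 bytes.
64,000,000 / 32,000 ≈ 2000 s → 0.56 hours.

0.56 hours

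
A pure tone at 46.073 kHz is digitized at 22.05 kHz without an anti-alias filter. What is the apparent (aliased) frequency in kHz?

Nyquist = 22,050/2 = 11,025 Hz; 46,073 Hz exceeds it.
Alias = |46,073 − 2×22,050| = |46,073 − 44,100| = 1,973 Hz = 1.973 kHz.

1.973 kHz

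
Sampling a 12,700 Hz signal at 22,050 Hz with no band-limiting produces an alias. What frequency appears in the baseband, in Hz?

Nyquist = 22,050/2 = 11,025 Hz; 12,700 Hz exceeds it.
Alias = |12,700 − 1×22,050| = |12,700 − 22,050| = 9,350 Hz.

9,350 Hz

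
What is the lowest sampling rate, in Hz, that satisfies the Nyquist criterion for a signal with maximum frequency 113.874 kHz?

227,748 Hz

Minimum sample rate = 2 × 113,874 Hz = 227,748 Hz.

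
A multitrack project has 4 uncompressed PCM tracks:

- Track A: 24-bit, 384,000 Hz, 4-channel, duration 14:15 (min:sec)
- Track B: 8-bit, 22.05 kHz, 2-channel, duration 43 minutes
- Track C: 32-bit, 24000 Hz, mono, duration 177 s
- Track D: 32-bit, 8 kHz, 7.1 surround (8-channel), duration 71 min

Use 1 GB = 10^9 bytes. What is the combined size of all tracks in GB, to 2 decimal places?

5.16 GB

Track A: 14:15 (min:sec) = 855 s; 384,000 × 855 × 3 × 4 = 3,939,840,000 bytes.
Track B: 43 minutes = 2,580 s; 22,050 × 2,580 × 1 × 2 = 113,778,000 bytes.
Track C: 24,000 × 177 × 4 × 1 = 16,992,000 bytes.
Track D: 71 min = 4,260 s; 8,000 × 4,260 × 4 × 8 = 1,090,560,000 bytes.
Total = 5,161,170,000 bytes = 5.16 GB.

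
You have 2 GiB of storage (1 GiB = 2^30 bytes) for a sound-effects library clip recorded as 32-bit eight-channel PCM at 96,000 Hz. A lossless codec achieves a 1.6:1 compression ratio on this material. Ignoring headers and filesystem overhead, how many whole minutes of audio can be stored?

Uncompressed byte rate = 96,000 × 4 × 8 = 3,072,000 bytes/s.
After 1.6:1 compression, effective rate ≈ 1920000 bytes/s.
Capacity = 2 × 1,073,741,824 = 2,147,483,648 bytes.
2,147,483,648 / effective rate ≈ 1118.48 s → 18 minutes.

18 minutes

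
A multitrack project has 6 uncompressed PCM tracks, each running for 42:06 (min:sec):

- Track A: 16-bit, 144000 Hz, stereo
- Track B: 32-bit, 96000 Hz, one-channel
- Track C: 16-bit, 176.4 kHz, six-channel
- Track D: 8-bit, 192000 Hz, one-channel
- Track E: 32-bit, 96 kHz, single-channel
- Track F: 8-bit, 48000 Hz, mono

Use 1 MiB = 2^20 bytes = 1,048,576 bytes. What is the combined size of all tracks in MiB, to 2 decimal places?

42:06 (min:sec) = 2,526 s.
Track A: 144,000 × 2,526 × 2 × 2 = 1,454,976,000 bytes.
Track B: 96,000 × 2,526 × 4 × 1 = 969,984,000 bytes.
Track C: 176,400 × 2,526 × 2 × 6 = 5,347,036,800 bytes.
Track D: 192,000 × 2,526 × 1 × 1 = 484,992,000 bytes.
Track E: 96,000 × 2,526 × 4 × 1 = 969,984,000 bytes.
Track F: 48,000 × 2,526 × 1 × 1 = 121,248,000 bytes.
Total = 9,348,220,800 bytes = 8915.16 MiB.

8915.16 MiB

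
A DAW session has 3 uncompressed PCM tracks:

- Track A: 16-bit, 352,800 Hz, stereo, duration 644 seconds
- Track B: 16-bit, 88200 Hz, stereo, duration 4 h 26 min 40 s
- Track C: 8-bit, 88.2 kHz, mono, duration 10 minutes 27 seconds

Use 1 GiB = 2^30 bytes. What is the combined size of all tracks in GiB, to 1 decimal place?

6.2 GiB

Track A: 352,800 × 644 × 2 × 2 = 908,812,800 bytes.
Track B: 4 h 26 min 40 s = 16,000 s; 88,200 × 16,000 × 2 × 2 = 5,644,800,000 bytes.
Track C: 10 minutes 27 seconds = 627 s; 88,200 × 627 × 1 × 1 = 55,301,400 bytes.
Total = 6,608,914,200 bytes = 6.2 GiB.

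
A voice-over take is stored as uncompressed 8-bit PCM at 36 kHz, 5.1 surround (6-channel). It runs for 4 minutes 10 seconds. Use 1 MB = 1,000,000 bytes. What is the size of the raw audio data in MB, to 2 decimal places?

54.00 MB

Duration = 4 minutes 10 seconds = 250 s.
Bytes = 36,000 samples/s × 250 s × 1 bytes/sample × 6 ch = 54,000,000 bytes.
54,000,000 / 1,000,000 = 54.00 MB.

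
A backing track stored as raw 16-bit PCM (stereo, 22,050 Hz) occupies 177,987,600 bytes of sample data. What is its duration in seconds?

Byte rate = 22,050 × 2 × 2 = 88,200 bytes/s.
Duration = 177,987,600 / 88,200 = 2,018 s.

2,018 seconds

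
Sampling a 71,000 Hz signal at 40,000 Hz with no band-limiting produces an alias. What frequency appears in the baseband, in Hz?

9,000 Hz

Nyquist = 40,000/2 = 20,000 Hz; 71,000 Hz exceeds it.
Alias = |71,000 − 2×40,000| = |71,000 − 80,000| = 9,000 Hz.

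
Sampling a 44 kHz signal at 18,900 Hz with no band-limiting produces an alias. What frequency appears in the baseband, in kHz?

6.2 kHz

Nyquist = 18,900/2 = 9,450 Hz; 44,000 Hz exceeds it.
Alias = |44,000 − 2×18,900| = |44,000 − 37,800| = 6,200 Hz = 6.2 kHz.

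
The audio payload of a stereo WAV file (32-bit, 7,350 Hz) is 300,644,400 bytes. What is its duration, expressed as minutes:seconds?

85:13

Byte rate = 7,350 × 4 × 2 = 58,800 bytes/s.
Duration = 300,644,400 / 58,800 = 5,113 s.
5,113 s = 85:13.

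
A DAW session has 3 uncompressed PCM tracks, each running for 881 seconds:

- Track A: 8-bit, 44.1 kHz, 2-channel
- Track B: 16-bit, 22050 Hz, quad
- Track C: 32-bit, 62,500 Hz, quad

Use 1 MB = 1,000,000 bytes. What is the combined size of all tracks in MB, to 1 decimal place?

Track A: 44,100 × 881 × 1 × 2 = 77,704,200 bytes.
Track B: 22,050 × 881 × 2 × 4 = 155,408,400 bytes.
Track C: 62,500 × 881 × 4 × 4 = 881,000,000 bytes.
Total = 1,114,112,600 bytes = 1114.1 MB.

1114.1 MB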